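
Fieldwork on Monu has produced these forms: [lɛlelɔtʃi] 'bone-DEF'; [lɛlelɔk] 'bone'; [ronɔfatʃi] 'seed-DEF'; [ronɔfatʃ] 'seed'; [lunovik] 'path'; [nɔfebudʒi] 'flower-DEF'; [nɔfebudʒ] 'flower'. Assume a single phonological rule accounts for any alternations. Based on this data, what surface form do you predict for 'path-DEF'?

[lunovitʃi]

In [lɛlelɔtʃi] and [lɛlelɔk] the final segment of 'bone' alternates: [tʃ] ~ [k].
If /tʃ/ were underlying and a rule turned it into [k] in isolation, 'seed' would also alternate; but it has [tʃ] in both [ronɔfatʃi] and [ronɔfatʃ].
The underlying segment must be /k/; /k/ becomes palato-alveolar [tʃ] before a front vowel, yielding [tʃ] there.
From [lunovik] the stem 'path' is /lunovik/; before a front vowel this yields [lunovitʃi].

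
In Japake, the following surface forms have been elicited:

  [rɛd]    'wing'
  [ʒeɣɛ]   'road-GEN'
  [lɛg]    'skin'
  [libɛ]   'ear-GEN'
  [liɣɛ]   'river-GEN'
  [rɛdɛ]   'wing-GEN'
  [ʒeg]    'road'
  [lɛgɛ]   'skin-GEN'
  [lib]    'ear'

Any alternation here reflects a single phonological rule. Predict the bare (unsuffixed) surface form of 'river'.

The root 'road' surfaces as [ʒeg] and [ʒeɣɛ], with a stem-final [g] ~ [ɣ] alternation.
But 'skin' keeps [g] in both environments ([lɛg], [lɛgɛ]), so there is no rule changing /g/ to [ɣ] before the GEN suffix.
So /ɣ/ is underlying, and a rule of word-final hardening — voiced fricatives become stops word-finally — gives [g].
From [liɣɛ] the stem 'river' is /liɣ/; word-finally this yields [lig].

[lig]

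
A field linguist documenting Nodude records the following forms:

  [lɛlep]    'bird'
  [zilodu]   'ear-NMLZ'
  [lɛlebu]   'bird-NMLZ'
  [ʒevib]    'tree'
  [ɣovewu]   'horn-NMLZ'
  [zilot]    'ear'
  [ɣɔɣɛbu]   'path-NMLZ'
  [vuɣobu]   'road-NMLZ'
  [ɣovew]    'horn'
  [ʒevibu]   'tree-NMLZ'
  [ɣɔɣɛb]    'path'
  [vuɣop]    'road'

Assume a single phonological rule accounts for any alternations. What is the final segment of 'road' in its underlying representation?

In [vuɣop] and [vuɣobu] the final segment of 'road' alternates: [p] ~ [b].
Compare 'tree', with invariant [b] in [ʒevib] and [ʒevibu]: an analysis with underlying /b/ and a rule producing [p] in isolation would wrongly predict alternation here too.
The alternation reflects intervocalic voicing: voiceless stops become voiced between vowels. /p/ is underlying.

/p/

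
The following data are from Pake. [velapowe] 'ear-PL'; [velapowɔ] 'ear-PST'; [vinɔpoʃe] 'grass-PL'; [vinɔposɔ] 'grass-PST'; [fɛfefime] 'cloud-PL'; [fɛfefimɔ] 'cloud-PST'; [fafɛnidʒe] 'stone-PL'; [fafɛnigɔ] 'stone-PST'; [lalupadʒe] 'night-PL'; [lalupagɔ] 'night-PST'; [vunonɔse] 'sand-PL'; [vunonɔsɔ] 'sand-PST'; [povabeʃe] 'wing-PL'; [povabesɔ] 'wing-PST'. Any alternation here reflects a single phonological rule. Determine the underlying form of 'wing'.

/povabeʃ/

'wing' shows [ʃ] ~ [s] at the end of the stem ([povabeʃe] vs [povabesɔ]).
But 'sand' keeps [s] in both environments ([vunonɔse], [vunonɔsɔ]), so there is no rule changing /s/ to [ʃ] before the PL suffix.
The underlying segment must be /ʃ/; palato-alveolar /dʒ/ and /ʃ/ become [g] and [s] when no front vowel follows, yielding [s] there.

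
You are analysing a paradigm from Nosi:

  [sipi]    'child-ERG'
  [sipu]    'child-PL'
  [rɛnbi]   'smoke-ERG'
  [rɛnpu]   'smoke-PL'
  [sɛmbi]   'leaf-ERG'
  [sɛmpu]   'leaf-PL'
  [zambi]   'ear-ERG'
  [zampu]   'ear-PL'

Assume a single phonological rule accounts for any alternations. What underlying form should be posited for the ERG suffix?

/-bi/

The ERG morpheme has two allomorphs, [-bi] and [-pi].
By contrast the PL suffix keeps its initial [p] throughout — that segment must be underlying.
The ERG suffix is therefore /-bi/ underlyingly, with post-vocalic devoicing: voiced stops become voiceless after a vowel.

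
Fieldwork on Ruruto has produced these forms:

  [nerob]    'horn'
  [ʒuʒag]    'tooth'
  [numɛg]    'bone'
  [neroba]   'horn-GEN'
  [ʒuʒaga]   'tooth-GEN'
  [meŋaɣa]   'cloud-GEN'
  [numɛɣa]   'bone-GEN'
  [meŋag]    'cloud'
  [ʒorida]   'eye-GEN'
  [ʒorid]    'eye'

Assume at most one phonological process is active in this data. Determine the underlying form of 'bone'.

The root 'bone' surfaces as [numɛɣa] and [numɛg], with a stem-final [ɣ] ~ [g] alternation.
If /g/ were underlying and a rule turned it into [ɣ] before the GEN suffix, 'tooth' would also alternate; but it has [g] in both [ʒuʒaga] and [ʒuʒag].
The alternation reflects word-final hardening: voiced fricatives become stops word-finally. /ɣ/ is underlying.

/numɛɣ/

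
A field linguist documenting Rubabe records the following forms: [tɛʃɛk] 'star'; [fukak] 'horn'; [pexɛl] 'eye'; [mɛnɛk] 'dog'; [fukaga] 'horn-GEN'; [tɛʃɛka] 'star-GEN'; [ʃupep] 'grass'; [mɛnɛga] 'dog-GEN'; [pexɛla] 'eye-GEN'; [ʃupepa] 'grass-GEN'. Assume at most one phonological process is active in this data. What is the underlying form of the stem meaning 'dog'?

/mɛnɛg/

In [mɛnɛga] and [mɛnɛk] the final segment of 'dog' alternates: [g] ~ [k].
If /k/ were underlying and a rule turned it into [g] before the GEN suffix, 'star' would also alternate; but it has [k] in both [tɛʃɛka] and [tɛʃɛk].
The underlying segment must be /g/; voiced obstruents become voiceless word-finally, yielding [k] there.
Hence 'dog' is /mɛnɛg/ underlyingly.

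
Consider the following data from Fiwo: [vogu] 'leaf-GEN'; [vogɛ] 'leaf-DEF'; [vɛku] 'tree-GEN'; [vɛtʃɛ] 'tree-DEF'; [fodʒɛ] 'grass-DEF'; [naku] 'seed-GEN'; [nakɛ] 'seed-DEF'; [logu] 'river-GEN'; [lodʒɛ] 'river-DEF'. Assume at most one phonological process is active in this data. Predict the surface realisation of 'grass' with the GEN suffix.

'river' shows [g] ~ [dʒ] at the end of the stem ([logu] vs [lodʒɛ]).
Compare 'leaf', with invariant [g] in [vogu] and [vogɛ]: an analysis with underlying /g/ and a rule producing [dʒ] before the DEF suffix would wrongly predict alternation here too.
Therefore /dʒ/ is basic and [g] is derived by depalatalization (palato-alveolar /tʃ/ and /dʒ/ become [k] and [g] when no front vowel follows).
From [fodʒɛ] the stem 'grass' is /fodʒ/; when no front vowel follows this yields [fogu].

[fogu]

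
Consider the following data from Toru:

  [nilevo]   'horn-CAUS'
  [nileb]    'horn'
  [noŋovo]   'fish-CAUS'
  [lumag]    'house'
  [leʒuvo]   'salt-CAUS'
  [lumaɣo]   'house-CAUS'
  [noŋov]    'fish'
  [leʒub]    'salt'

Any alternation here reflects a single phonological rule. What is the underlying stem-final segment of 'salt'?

The stem for 'salt' ends in [v] in [leʒuvo] but [b] in [leʒub].
But 'fish' keeps [v] in both environments ([noŋovo], [noŋov]), so there is no rule changing /v/ to [b] in isolation.
The alternation reflects intervocalic spirantization: voiced stops become fricatives between vowels. /b/ is underlying.

/b/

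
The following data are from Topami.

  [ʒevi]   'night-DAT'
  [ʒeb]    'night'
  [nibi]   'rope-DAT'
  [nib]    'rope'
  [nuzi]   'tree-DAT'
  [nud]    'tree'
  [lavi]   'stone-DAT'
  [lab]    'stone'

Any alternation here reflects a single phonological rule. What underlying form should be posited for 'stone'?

/lav/

'stone' shows [v] ~ [b] at the end of the stem ([lavi] vs [lab]).
But 'rope' keeps [b] in both environments ([nibi], [nib]), so there is no rule changing /b/ to [v] before the DAT suffix.
The alternation reflects word-final hardening: voiced fricatives become stops word-finally. /v/ is underlying.
Hence 'stone' is /lav/ underlyingly.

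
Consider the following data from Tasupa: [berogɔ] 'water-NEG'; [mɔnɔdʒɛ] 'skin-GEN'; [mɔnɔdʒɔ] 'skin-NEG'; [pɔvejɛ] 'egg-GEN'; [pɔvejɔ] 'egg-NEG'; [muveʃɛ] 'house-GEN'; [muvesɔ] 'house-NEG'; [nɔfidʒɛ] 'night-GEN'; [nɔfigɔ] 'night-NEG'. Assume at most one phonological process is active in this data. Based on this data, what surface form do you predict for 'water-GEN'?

'night' shows [dʒ] ~ [g] at the end of the stem ([nɔfidʒɛ] vs [nɔfigɔ]).
Compare 'skin', with invariant [dʒ] in [mɔnɔdʒɛ] and [mɔnɔdʒɔ]: an analysis with underlying /dʒ/ and a rule producing [g] before the NEG suffix would wrongly predict alternation here too.
So /g/ is underlying, and a rule of palatalization before a front vowel — /g/ and /s/ become palato-alveolar [dʒ] and [ʃ] before a front vowel — gives [dʒ].
The one attested form of 'water', [berogɔ], shows underlying /berog/. Applying the same rule before a front vowel gives [berodʒɛ].

[berodʒɛ]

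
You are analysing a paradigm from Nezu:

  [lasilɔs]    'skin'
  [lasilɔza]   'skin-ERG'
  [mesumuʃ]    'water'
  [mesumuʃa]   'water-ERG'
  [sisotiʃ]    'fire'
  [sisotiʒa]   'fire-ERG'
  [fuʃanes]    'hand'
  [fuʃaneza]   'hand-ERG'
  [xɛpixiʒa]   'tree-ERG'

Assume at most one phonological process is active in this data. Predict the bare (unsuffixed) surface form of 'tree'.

[xɛpixiʃ]

In [sisotiʃ] and [sisotiʒa] the final segment of 'fire' alternates: [ʃ] ~ [ʒ].
The stem 'water' ([mesumuʃ], [mesumuʃa]) shows [ʃ] unchanged in both environments, so [ʃ] cannot be basic with [ʒ] derived before the ERG suffix.
The underlying segment must be /ʒ/; voiced obstruents become voiceless word-finally, yielding [ʃ] there.
From [xɛpixiʒa] the stem 'tree' is /xɛpixiʒ/; word-finally this yields [xɛpixiʃ].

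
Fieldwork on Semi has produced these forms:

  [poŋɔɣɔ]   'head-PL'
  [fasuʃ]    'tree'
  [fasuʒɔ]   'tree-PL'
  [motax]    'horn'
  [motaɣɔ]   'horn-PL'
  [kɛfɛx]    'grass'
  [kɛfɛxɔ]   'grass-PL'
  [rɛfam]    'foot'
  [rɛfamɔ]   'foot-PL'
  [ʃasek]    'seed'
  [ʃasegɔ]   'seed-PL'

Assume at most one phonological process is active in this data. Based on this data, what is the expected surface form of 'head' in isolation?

The root 'horn' surfaces as [motax] and [motaɣɔ], with a stem-final [x] ~ [ɣ] alternation.
But 'grass' keeps [x] in both environments ([kɛfɛx], [kɛfɛxɔ]), so there is no rule changing /x/ to [ɣ] before the PL suffix.
The alternation reflects word-final obstruent devoicing: voiced obstruents become voiceless word-finally. /ɣ/ is underlying.
From [poŋɔɣɔ] the stem 'head' is /poŋɔɣ/; word-finally this yields [poŋɔx].

[poŋɔx]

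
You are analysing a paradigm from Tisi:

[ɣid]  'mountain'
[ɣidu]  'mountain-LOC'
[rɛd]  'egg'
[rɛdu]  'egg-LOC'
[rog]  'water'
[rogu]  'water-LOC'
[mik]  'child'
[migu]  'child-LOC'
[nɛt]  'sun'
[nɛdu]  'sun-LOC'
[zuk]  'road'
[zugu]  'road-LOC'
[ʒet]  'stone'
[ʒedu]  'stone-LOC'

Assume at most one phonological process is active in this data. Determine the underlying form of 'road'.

The root 'road' surfaces as [zuk] and [zugu], with a stem-final [k] ~ [g] alternation.
If /g/ were underlying and a rule turned it into [k] in isolation, 'water' would also alternate; but it has [g] in both [rog] and [rogu].
The alternation reflects intervocalic voicing: voiceless stops become voiced between vowels. /k/ is underlying.

/zuk/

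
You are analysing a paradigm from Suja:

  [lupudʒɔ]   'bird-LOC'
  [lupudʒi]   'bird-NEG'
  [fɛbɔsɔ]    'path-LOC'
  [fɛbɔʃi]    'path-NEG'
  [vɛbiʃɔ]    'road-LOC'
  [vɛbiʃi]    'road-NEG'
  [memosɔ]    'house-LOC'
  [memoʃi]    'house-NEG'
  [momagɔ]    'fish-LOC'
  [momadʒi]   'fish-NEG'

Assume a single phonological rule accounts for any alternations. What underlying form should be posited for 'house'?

The root 'house' surfaces as [memosɔ] and [memoʃi], with a stem-final [s] ~ [ʃ] alternation.
If /ʃ/ were underlying and a rule turned it into [s] before the LOC suffix, 'road' would also alternate; but it has [ʃ] in both [vɛbiʃɔ] and [vɛbiʃi].
Therefore /s/ is basic and [ʃ] is derived by palatalization before a front vowel (/g/ and /s/ become palato-alveolar [dʒ] and [ʃ] before a front vowel).
Hence 'house' is /memos/ underlyingly.

/memos/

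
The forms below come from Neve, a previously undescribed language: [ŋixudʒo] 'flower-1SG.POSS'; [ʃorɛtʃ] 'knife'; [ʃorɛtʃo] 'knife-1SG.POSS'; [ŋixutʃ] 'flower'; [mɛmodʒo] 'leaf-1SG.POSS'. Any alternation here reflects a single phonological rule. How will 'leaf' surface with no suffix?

[mɛmotʃ]

The root 'flower' surfaces as [ŋixudʒo] and [ŋixutʃ], with a stem-final [dʒ] ~ [tʃ] alternation.
But 'knife' keeps [tʃ] in both environments ([ʃorɛtʃo], [ʃorɛtʃ]), so there is no rule changing /tʃ/ to [dʒ] before the 1SG.POSS suffix.
The underlying segment must be /dʒ/; voiced obstruents become voiceless word-finally, yielding [tʃ] there.
From [mɛmodʒo] the stem 'leaf' is /mɛmodʒ/; word-finally this yields [mɛmotʃ].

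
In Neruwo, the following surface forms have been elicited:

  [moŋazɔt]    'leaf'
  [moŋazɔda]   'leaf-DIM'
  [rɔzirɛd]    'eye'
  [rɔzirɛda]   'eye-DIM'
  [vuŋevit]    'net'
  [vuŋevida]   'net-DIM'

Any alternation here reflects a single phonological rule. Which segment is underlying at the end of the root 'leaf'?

The root 'leaf' surfaces as [moŋazɔt] and [moŋazɔda], with a stem-final [t] ~ [d] alternation.
The stem 'eye' ([rɔzirɛd], [rɔzirɛda]) shows [d] unchanged in both environments, so [d] cannot be basic with [t] derived in isolation.
The underlying segment must be /t/; voiceless stops become voiced between vowels, yielding [d] there.

/t/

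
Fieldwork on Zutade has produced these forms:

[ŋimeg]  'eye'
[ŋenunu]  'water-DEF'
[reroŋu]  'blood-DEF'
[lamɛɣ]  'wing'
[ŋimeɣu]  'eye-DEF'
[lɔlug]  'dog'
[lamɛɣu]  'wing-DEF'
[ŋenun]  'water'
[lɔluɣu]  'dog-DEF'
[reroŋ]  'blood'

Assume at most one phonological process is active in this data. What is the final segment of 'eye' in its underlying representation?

In [ŋimeɣu] and [ŋimeg] the final segment of 'eye' alternates: [ɣ] ~ [g].
But 'wing' keeps [ɣ] in both environments ([lamɛɣu], [lamɛɣ]), so there is no rule changing /ɣ/ to [g] in isolation.
So /g/ is underlying, and a rule of intervocalic spirantization — voiced stops become fricatives between vowels — gives [ɣ].

/g/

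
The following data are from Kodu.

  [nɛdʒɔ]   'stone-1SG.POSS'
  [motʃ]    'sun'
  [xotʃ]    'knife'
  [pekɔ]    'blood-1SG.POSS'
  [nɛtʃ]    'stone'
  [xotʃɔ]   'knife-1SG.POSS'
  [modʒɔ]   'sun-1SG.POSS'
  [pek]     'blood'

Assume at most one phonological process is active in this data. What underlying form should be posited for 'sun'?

The stem for 'sun' ends in [dʒ] in [modʒɔ] but [tʃ] in [motʃ].
If /tʃ/ were underlying and a rule turned it into [dʒ] before the 1SG.POSS suffix, 'knife' would also alternate; but it has [tʃ] in both [xotʃɔ] and [xotʃ].
Therefore /dʒ/ is basic and [tʃ] is derived by word-final obstruent devoicing (voiced obstruents become voiceless word-finally).
The underlying form of 'sun' is therefore /modʒ/.

/modʒ/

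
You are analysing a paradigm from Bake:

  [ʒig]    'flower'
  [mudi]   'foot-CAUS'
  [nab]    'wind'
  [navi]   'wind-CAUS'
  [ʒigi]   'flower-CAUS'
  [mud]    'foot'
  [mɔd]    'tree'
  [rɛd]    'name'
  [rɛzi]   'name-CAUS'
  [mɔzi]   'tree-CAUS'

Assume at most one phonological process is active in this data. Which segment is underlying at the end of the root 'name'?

/z/

In [rɛd] and [rɛzi] the final segment of 'name' alternates: [d] ~ [z].
But 'foot' keeps [d] in both environments ([mud], [mudi]), so there is no rule changing /d/ to [z] before the CAUS suffix.
So /z/ is underlying, and a rule of word-final hardening — voiced fricatives become stops word-finally — gives [d].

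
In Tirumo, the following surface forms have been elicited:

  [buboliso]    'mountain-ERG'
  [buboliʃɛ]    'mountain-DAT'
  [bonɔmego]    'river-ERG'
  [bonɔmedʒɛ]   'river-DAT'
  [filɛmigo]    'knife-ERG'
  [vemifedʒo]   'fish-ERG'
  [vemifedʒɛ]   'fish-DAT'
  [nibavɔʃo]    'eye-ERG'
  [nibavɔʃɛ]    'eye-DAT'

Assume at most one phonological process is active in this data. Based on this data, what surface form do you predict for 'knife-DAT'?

The stem for 'river' ends in [g] in [bonɔmego] but [dʒ] in [bonɔmedʒɛ].
The stem 'fish' ([vemifedʒo], [vemifedʒɛ]) shows [dʒ] unchanged in both environments, so [dʒ] cannot be basic with [g] derived before the ERG suffix.
The underlying segment must be /g/; /g/ and /s/ become palato-alveolar [dʒ] and [ʃ] before a front vowel, yielding [dʒ] there.
From [filɛmigo] the stem 'knife' is /filɛmig/; before a front vowel this yields [filɛmidʒɛ].

[filɛmidʒɛ]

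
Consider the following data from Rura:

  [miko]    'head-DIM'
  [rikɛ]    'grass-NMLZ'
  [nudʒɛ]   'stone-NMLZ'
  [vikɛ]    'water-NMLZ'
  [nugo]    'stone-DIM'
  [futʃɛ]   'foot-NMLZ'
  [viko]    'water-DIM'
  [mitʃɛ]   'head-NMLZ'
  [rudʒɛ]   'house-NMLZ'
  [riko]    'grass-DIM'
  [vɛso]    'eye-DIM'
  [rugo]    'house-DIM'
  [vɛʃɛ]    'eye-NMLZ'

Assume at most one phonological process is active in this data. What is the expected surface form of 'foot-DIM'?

[fuko]

In [mitʃɛ] and [miko] the final segment of 'head' alternates: [tʃ] ~ [k].
The stem 'grass' ([rikɛ], [riko]) shows [k] unchanged in both environments, so [k] cannot be basic with [tʃ] derived before the NMLZ suffix.
The alternation reflects depalatalization: palato-alveolar /tʃ/, /dʒ/ and /ʃ/ become [k], [g] and [s] when no front vowel follows. /tʃ/ is underlying.
From [futʃɛ] the stem 'foot' is /futʃ/; when no front vowel follows this yields [fuko].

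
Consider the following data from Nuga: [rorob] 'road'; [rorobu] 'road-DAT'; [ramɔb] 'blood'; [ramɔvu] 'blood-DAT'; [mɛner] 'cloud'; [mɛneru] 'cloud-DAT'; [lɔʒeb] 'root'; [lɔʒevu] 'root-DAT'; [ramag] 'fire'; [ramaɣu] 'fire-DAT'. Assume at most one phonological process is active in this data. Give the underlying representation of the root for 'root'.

/lɔʒev/

The stem for 'root' ends in [b] in [lɔʒeb] but [v] in [lɔʒevu].
Compare 'road', with invariant [b] in [rorob] and [rorobu]: an analysis with underlying /b/ and a rule producing [v] before the DAT suffix would wrongly predict alternation here too.
The alternation reflects word-final hardening: voiced fricatives become stops word-finally. /v/ is underlying.
So 'root' = /lɔʒev/.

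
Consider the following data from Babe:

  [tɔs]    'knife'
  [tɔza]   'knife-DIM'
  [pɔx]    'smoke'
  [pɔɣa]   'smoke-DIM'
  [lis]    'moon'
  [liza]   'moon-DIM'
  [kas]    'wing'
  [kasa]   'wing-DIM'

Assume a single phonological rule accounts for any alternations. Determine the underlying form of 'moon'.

In [lis] and [liza] the final segment of 'moon' alternates: [s] ~ [z].
But 'wing' keeps [s] in both environments ([kas], [kasa]), so there is no rule changing /s/ to [z] before the DIM suffix.
So /z/ is underlying, and a rule of word-final obstruent devoicing — voiced obstruents become voiceless word-finally — gives [s].

/liz/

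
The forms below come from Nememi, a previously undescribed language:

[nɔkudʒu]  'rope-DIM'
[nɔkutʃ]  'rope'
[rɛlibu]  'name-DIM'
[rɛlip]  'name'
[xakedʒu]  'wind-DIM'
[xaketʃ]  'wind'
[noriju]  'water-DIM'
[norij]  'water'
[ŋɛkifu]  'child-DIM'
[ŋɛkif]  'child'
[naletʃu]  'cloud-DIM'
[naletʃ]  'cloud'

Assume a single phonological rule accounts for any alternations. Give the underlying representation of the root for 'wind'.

In [xakedʒu] and [xaketʃ] the final segment of 'wind' alternates: [dʒ] ~ [tʃ].
The stem 'cloud' ([naletʃu], [naletʃ]) shows [tʃ] unchanged in both environments, so [tʃ] cannot be basic with [dʒ] derived before the DIM suffix.
The underlying segment must be /dʒ/; voiced obstruents become voiceless word-finally, yielding [tʃ] there.

/xakedʒ/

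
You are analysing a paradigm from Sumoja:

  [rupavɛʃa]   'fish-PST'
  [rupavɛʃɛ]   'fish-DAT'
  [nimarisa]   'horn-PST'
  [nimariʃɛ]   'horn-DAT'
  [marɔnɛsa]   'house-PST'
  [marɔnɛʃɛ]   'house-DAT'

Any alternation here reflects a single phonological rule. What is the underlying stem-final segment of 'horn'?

/s/

In [nimarisa] and [nimariʃɛ] the final segment of 'horn' alternates: [s] ~ [ʃ].
The stem 'fish' ([rupavɛʃa], [rupavɛʃɛ]) shows [ʃ] unchanged in both environments, so [ʃ] cannot be basic with [s] derived before the PST suffix.
So /s/ is underlying, and a rule of palatalization before a front vowel — /s/ becomes palato-alveolar [ʃ] before a front vowel — gives [ʃ].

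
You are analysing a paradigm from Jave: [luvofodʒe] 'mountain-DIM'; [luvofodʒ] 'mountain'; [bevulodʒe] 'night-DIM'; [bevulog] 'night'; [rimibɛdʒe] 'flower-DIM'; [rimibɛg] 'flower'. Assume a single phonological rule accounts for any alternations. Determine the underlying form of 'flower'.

/rimibɛg/

The root 'flower' surfaces as [rimibɛdʒe] and [rimibɛg], with a stem-final [dʒ] ~ [g] alternation.
Compare 'mountain', with invariant [dʒ] in [luvofodʒe] and [luvofodʒ]: an analysis with underlying /dʒ/ and a rule producing [g] in isolation would wrongly predict alternation here too.
Therefore /g/ is basic and [dʒ] is derived by palatalization before a front vowel (/g/ becomes palato-alveolar [dʒ] before a front vowel).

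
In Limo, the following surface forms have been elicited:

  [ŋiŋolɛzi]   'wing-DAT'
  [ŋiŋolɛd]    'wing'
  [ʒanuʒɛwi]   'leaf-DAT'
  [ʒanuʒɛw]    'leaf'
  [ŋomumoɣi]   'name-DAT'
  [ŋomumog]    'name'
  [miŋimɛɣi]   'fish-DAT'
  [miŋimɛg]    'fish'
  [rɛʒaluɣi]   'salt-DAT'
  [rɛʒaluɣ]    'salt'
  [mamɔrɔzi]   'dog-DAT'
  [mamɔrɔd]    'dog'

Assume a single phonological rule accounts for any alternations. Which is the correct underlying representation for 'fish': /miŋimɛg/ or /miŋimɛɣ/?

The stem for 'fish' ends in [ɣ] in [miŋimɛɣi] but [g] in [miŋimɛg].
If /ɣ/ were underlying and a rule turned it into [g] in isolation, 'salt' would also alternate; but it has [ɣ] in both [rɛʒaluɣi] and [rɛʒaluɣ].
The alternation reflects intervocalic spirantization: voiced stops become fricatives between vowels. /g/ is underlying.

/miŋimɛg/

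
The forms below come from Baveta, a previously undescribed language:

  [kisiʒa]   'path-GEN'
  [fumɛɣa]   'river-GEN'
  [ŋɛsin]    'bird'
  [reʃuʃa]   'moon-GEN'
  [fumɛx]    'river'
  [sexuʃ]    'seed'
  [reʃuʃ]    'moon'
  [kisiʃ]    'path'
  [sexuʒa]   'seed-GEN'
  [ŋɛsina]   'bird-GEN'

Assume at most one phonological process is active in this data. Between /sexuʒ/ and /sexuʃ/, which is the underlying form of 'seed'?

/sexuʒ/

The stem for 'seed' ends in [ʃ] in [sexuʃ] but [ʒ] in [sexuʒa].
The stem 'moon' ([reʃuʃ], [reʃuʃa]) shows [ʃ] unchanged in both environments, so [ʃ] cannot be basic with [ʒ] derived before the GEN suffix.
So /ʒ/ is underlying, and a rule of word-final obstruent devoicing — voiced obstruents become voiceless word-finally — gives [ʃ].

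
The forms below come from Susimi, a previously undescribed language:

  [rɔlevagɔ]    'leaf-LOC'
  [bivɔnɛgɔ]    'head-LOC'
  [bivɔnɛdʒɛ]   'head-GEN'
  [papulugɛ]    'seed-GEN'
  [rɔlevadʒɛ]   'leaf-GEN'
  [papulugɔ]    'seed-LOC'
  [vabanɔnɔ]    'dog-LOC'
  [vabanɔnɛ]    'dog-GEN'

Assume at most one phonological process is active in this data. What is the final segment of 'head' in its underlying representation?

/dʒ/

The stem for 'head' ends in [dʒ] in [bivɔnɛdʒɛ] but [g] in [bivɔnɛgɔ].
If /g/ were underlying and a rule turned it into [dʒ] before the GEN suffix, 'seed' would also alternate; but it has [g] in both [papulugɛ] and [papulugɔ].
The alternation reflects depalatalization: palato-alveolar /dʒ/ becomes [g] when no front vowel follows. /dʒ/ is underlying.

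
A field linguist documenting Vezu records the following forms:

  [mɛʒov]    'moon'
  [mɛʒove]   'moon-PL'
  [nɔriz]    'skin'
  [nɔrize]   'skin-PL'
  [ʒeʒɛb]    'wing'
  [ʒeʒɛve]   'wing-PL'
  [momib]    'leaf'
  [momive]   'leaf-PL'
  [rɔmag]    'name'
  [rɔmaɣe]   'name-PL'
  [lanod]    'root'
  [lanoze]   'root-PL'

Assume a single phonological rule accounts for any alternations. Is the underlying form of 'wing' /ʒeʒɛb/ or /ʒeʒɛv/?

In [ʒeʒɛb] and [ʒeʒɛve] the final segment of 'wing' alternates: [b] ~ [v].
But 'moon' keeps [v] in both environments ([mɛʒov], [mɛʒove]), so there is no rule changing /v/ to [b] in isolation.
The underlying segment must be /b/; voiced stops become fricatives between vowels, yielding [v] there.

/ʒeʒɛb/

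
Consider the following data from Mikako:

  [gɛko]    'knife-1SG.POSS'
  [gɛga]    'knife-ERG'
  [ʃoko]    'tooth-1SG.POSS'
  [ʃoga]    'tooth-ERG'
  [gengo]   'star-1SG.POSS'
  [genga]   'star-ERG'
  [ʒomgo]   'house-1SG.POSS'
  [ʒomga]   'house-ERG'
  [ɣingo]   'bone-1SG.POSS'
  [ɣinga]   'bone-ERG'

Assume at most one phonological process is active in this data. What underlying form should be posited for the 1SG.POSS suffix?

The 1SG.POSS morpheme has two allomorphs, [-go] and [-ko].
By contrast the ERG suffix keeps its initial [g] throughout — that segment must be underlying.
So the underlying form is /-ko/, and voiceless stops become voiced after a nasal.

/-ko/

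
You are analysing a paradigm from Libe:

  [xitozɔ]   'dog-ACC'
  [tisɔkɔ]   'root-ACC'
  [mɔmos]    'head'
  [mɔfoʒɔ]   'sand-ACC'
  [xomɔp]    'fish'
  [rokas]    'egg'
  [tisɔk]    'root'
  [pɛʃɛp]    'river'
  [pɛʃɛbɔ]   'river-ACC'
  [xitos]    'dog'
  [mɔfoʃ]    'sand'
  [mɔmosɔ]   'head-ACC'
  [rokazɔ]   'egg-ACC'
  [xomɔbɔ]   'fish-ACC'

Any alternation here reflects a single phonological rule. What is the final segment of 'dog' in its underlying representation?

/z/

The stem for 'dog' ends in [z] in [xitozɔ] but [s] in [xitos].
Compare 'head', with invariant [s] in [mɔmosɔ] and [mɔmos]: an analysis with underlying /s/ and a rule producing [z] before the ACC suffix would wrongly predict alternation here too.
Therefore /z/ is basic and [s] is derived by word-final obstruent devoicing (voiced obstruents become voiceless word-finally).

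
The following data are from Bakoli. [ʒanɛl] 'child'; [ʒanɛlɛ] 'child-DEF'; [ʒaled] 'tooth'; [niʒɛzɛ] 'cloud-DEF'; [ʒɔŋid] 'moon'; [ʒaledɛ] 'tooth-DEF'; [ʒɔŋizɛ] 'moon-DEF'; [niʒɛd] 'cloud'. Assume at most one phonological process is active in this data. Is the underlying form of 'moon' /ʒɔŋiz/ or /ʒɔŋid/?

'moon' shows [d] ~ [z] at the end of the stem ([ʒɔŋid] vs [ʒɔŋizɛ]).
But 'tooth' keeps [d] in both environments ([ʒaled], [ʒaledɛ]), so there is no rule changing /d/ to [z] before the DEF suffix.
So /z/ is underlying, and a rule of word-final hardening — voiced fricatives become stops word-finally — gives [d].

/ʒɔŋiz/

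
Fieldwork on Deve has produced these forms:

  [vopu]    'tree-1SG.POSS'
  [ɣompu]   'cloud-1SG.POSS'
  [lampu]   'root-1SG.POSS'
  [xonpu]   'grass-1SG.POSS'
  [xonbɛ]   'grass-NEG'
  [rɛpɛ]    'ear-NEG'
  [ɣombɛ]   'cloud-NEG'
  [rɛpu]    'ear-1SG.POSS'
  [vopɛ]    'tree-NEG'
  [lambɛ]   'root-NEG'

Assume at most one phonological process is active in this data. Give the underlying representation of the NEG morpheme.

/-bɛ/

The NEG morpheme has two allomorphs, [-bɛ] and [-pɛ].
The 1SG.POSS suffix, which begins with [p], is invariant after every stem; so [p] is not altered by any rule here.
The NEG suffix is therefore /-bɛ/ underlyingly, with post-vocalic devoicing: voiced stops become voiceless after a vowel.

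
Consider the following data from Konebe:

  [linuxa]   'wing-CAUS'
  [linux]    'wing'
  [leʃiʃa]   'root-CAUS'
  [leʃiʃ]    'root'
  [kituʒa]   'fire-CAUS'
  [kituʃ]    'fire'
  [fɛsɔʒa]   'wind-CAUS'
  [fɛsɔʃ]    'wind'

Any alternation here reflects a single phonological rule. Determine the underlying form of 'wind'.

The stem for 'wind' ends in [ʒ] in [fɛsɔʒa] but [ʃ] in [fɛsɔʃ].
The stem 'root' ([leʃiʃa], [leʃiʃ]) shows [ʃ] unchanged in both environments, so [ʃ] cannot be basic with [ʒ] derived before the CAUS suffix.
The alternation reflects word-final obstruent devoicing: voiced obstruents become voiceless word-finally. /ʒ/ is underlying.
The underlying form of 'wind' is therefore /fɛsɔʒ/.

/fɛsɔʒ/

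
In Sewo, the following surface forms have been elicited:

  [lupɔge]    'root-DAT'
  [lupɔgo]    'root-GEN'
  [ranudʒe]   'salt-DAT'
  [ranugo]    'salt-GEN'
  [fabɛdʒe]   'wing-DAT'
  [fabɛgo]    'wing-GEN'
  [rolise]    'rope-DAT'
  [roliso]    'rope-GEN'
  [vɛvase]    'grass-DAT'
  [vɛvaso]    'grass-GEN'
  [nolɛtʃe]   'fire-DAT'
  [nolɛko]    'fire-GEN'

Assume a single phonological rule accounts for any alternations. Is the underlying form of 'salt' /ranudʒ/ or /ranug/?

'salt' shows [dʒ] ~ [g] at the end of the stem ([ranudʒe] vs [ranugo]).
If /g/ were underlying and a rule turned it into [dʒ] before the DAT suffix, 'root' would also alternate; but it has [g] in both [lupɔge] and [lupɔgo].
So /dʒ/ is underlying, and a rule of depalatalization — palato-alveolar /tʃ/ and /dʒ/ become [k] and [g] when no front vowel follows — gives [g].

/ranudʒ/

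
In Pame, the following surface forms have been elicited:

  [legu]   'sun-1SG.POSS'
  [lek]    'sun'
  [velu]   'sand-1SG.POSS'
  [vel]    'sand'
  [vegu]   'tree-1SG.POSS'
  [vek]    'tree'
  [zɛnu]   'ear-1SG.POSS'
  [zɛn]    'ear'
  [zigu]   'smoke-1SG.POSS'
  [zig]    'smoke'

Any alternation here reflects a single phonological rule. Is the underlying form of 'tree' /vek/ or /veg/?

/vek/

'tree' shows [g] ~ [k] at the end of the stem ([vegu] vs [vek]).
If /g/ were underlying and a rule turned it into [k] in isolation, 'smoke' would also alternate; but it has [g] in both [zigu] and [zig].
Therefore /k/ is basic and [g] is derived by intervocalic voicing (voiceless stops become voiced between vowels).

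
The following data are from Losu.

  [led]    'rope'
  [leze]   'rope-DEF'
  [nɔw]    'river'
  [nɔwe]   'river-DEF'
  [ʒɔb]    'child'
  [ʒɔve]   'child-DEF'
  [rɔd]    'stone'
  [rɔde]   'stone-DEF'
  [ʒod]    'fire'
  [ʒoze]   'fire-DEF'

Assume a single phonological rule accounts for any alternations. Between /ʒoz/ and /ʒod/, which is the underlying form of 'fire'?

/ʒoz/

The root 'fire' surfaces as [ʒod] and [ʒoze], with a stem-final [d] ~ [z] alternation.
If /d/ were underlying and a rule turned it into [z] before the DEF suffix, 'stone' would also alternate; but it has [d] in both [rɔd] and [rɔde].
So /z/ is underlying, and a rule of word-final hardening — voiced fricatives become stops word-finally — gives [d].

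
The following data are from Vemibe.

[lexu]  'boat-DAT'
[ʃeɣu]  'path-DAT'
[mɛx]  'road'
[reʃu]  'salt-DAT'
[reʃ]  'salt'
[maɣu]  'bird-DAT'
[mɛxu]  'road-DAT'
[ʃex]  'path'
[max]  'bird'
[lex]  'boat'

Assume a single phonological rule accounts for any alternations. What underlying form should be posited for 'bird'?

In [max] and [maɣu] the final segment of 'bird' alternates: [x] ~ [ɣ].
The stem 'road' ([mɛx], [mɛxu]) shows [x] unchanged in both environments, so [x] cannot be basic with [ɣ] derived before the DAT suffix.
The alternation reflects word-final obstruent devoicing: voiced obstruents become voiceless word-finally. /ɣ/ is underlying.
The underlying form of 'bird' is therefore /maɣ/.

/maɣ/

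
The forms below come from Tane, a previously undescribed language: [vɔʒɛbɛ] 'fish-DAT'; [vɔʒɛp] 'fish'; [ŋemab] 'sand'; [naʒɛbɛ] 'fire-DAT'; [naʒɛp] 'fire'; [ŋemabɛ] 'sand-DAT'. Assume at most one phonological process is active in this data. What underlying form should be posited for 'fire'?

In [naʒɛbɛ] and [naʒɛp] the final segment of 'fire' alternates: [b] ~ [p].
But 'sand' keeps [b] in both environments ([ŋemabɛ], [ŋemab]), so there is no rule changing /b/ to [p] in isolation.
The underlying segment must be /p/; voiceless stops become voiced between vowels, yielding [b] there.

/naʒɛp/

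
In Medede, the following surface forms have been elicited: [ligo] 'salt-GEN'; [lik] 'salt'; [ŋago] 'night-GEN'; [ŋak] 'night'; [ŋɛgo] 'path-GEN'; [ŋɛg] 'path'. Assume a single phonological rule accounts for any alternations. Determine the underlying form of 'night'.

The stem for 'night' ends in [g] in [ŋago] but [k] in [ŋak].
But 'path' keeps [g] in both environments ([ŋɛgo], [ŋɛg]), so there is no rule changing /g/ to [k] in isolation.
So /k/ is underlying, and a rule of intervocalic voicing — voiceless stops become voiced between vowels — gives [g].

/ŋak/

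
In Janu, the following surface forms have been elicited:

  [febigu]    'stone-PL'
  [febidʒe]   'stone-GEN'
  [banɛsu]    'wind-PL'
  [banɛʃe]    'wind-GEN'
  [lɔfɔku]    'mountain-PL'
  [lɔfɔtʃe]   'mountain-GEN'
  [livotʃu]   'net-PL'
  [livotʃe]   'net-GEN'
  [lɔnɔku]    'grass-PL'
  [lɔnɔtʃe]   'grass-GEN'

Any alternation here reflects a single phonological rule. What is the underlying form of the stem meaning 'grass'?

/lɔnɔk/

The stem for 'grass' ends in [k] in [lɔnɔku] but [tʃ] in [lɔnɔtʃe].
If /tʃ/ were underlying and a rule turned it into [k] before the PL suffix, 'net' would also alternate; but it has [tʃ] in both [livotʃu] and [livotʃe].
Therefore /k/ is basic and [tʃ] is derived by palatalization before a front vowel (/k/, /g/ and /s/ become palato-alveolar [tʃ], [dʒ] and [ʃ] before a front vowel).
So 'grass' = /lɔnɔk/.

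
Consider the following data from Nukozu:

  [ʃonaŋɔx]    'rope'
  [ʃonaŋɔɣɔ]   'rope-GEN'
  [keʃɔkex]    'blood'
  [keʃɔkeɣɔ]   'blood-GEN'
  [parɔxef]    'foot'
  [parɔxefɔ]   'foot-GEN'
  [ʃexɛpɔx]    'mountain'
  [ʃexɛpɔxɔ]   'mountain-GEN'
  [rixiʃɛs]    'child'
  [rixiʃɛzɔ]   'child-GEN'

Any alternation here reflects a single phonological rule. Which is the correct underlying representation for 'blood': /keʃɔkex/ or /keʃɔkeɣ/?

/keʃɔkeɣ/

The stem for 'blood' ends in [x] in [keʃɔkex] but [ɣ] in [keʃɔkeɣɔ].
Compare 'mountain', with invariant [x] in [ʃexɛpɔx] and [ʃexɛpɔxɔ]: an analysis with underlying /x/ and a rule producing [ɣ] before the GEN suffix would wrongly predict alternation here too.
So /ɣ/ is underlying, and a rule of word-final obstruent devoicing — voiced obstruents become voiceless word-finally — gives [x].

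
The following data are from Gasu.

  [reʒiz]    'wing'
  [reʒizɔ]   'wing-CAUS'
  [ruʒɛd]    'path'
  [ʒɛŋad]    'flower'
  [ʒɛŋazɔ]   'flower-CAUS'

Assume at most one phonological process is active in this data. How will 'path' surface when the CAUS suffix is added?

[ruʒɛzɔ]

In [ʒɛŋad] and [ʒɛŋazɔ] the final segment of 'flower' alternates: [d] ~ [z].
The stem 'wing' ([reʒiz], [reʒizɔ]) shows [z] unchanged in both environments, so [z] cannot be basic with [d] derived in isolation.
The underlying segment must be /d/; voiced stops become fricatives between vowels, yielding [z] there.
The one attested form of 'path', [ruʒɛd], shows underlying /ruʒɛd/. Applying the same rule between vowels gives [ruʒɛzɔ].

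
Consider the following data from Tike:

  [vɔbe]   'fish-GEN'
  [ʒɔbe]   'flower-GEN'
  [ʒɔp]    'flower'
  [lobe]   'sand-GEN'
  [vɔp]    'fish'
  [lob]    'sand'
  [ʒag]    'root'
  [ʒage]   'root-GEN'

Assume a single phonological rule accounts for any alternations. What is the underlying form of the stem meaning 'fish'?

'fish' shows [p] ~ [b] at the end of the stem ([vɔp] vs [vɔbe]).
But 'sand' keeps [b] in both environments ([lob], [lobe]), so there is no rule changing /b/ to [p] in isolation.
The underlying segment must be /p/; voiceless stops become voiced between vowels, yielding [b] there.
The underlying form of 'fish' is therefore /vɔp/.

/vɔp/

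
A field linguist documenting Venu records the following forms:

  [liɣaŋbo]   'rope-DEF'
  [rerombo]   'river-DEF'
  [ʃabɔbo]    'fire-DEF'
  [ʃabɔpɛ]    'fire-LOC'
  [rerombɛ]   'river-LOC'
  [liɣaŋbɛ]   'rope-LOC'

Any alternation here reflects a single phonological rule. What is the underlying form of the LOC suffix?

The LOC morpheme has two allomorphs, [-bɛ] and [-pɛ].
By contrast the DEF suffix keeps its initial [b] throughout — that segment must be underlying.
So the underlying form is /-pɛ/, and voiceless stops become voiced after a nasal.

/-pɛ/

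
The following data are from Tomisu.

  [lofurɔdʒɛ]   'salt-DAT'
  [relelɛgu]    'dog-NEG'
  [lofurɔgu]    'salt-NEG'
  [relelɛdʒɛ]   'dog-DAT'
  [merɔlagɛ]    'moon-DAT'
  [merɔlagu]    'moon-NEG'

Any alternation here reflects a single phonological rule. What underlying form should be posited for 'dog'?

In [relelɛdʒɛ] and [relelɛgu] the final segment of 'dog' alternates: [dʒ] ~ [g].
The stem 'moon' ([merɔlagɛ], [merɔlagu]) shows [g] unchanged in both environments, so [g] cannot be basic with [dʒ] derived before the DAT suffix.
The underlying segment must be /dʒ/; palato-alveolar /dʒ/ becomes [g] when no front vowel follows, yielding [g] there.

/relelɛdʒ/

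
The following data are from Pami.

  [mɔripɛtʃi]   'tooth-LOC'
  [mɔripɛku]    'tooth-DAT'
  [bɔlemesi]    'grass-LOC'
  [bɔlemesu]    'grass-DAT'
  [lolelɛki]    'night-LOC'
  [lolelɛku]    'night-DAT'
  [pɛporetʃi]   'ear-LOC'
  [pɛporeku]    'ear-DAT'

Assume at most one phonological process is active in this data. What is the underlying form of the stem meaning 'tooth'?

The root 'tooth' surfaces as [mɔripɛtʃi] and [mɔripɛku], with a stem-final [tʃ] ~ [k] alternation.
Compare 'night', with invariant [k] in [lolelɛki] and [lolelɛku]: an analysis with underlying /k/ and a rule producing [tʃ] before the LOC suffix would wrongly predict alternation here too.
Therefore /tʃ/ is basic and [k] is derived by depalatalization (palato-alveolar /tʃ/ becomes [k] when no front vowel follows).

/mɔripɛtʃ/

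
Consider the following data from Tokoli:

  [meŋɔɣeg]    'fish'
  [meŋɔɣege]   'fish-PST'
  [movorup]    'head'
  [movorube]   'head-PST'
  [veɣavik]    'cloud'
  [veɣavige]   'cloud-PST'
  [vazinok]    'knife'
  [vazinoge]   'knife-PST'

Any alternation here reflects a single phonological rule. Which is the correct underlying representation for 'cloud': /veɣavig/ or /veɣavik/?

The stem for 'cloud' ends in [k] in [veɣavik] but [g] in [veɣavige].
If /g/ were underlying and a rule turned it into [k] in isolation, 'fish' would also alternate; but it has [g] in both [meŋɔɣeg] and [meŋɔɣege].
Therefore /k/ is basic and [g] is derived by intervocalic voicing (voiceless stops become voiced between vowels).

/veɣavik/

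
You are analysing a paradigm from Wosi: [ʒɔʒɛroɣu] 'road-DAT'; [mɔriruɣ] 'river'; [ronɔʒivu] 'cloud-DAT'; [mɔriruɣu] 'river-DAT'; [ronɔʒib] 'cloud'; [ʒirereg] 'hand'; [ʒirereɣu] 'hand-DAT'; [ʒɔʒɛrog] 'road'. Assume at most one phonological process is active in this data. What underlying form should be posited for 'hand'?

In [ʒirereɣu] and [ʒirereg] the final segment of 'hand' alternates: [ɣ] ~ [g].
If /ɣ/ were underlying and a rule turned it into [g] in isolation, 'river' would also alternate; but it has [ɣ] in both [mɔriruɣu] and [mɔriruɣ].
So /g/ is underlying, and a rule of intervocalic spirantization — voiced stops become fricatives between vowels — gives [ɣ].
The underlying form of 'hand' is therefore /ʒirereg/.

/ʒirereg/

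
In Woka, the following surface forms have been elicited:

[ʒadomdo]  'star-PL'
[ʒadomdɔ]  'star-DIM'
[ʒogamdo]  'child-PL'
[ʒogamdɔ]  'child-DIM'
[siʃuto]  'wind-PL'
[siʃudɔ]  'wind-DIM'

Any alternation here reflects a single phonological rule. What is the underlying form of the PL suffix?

The PL morpheme has two allomorphs, [-do] and [-to].
The DIM suffix, which begins with [d], is invariant after every stem; so [d] is not altered by any rule here.
So the underlying form is /-to/, and voiceless stops become voiced after a nasal.

/-to/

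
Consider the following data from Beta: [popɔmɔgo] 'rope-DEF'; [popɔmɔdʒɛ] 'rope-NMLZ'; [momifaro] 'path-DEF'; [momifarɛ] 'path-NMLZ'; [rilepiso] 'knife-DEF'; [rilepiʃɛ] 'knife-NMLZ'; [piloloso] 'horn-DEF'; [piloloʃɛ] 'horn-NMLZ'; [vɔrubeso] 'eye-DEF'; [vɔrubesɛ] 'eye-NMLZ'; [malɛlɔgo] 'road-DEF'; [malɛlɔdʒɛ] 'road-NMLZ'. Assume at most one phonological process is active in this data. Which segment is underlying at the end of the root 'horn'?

/ʃ/

In [piloloso] and [piloloʃɛ] the final segment of 'horn' alternates: [s] ~ [ʃ].
But 'eye' keeps [s] in both environments ([vɔrubeso], [vɔrubesɛ]), so there is no rule changing /s/ to [ʃ] before the NMLZ suffix.
The alternation reflects depalatalization: palato-alveolar /dʒ/ and /ʃ/ become [g] and [s] when no front vowel follows. /ʃ/ is underlying.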